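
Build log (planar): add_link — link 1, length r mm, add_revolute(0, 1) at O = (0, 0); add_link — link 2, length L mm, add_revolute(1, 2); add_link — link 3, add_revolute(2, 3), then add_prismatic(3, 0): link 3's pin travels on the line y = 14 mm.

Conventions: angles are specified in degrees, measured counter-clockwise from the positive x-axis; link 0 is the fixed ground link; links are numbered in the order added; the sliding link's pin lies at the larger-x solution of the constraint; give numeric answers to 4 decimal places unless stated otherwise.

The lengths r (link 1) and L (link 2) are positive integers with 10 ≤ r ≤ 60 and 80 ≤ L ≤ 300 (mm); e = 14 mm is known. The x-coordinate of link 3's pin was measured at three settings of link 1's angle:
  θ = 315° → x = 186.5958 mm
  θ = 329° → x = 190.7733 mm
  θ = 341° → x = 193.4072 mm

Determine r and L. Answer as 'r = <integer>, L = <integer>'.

constraint per measurement: (x − r cos θ)² + (r sin θ − e)² = L²
subtracting the θ₁ and θ₂ equations cancels the r² and L² terms:
r = (x₁² − x₂²) / (2[(x₁cos θ₁ + e sin θ₁) − (x₂cos θ₂ + e sin θ₂)]) = 23.0003 → r = 23
L² = (x₁ − r cos θ₁)² + (r sin θ₁ − e)² = 29928.9842 → L = 173.0000 → L = 173
check at θ₃=341°: x = 193.4072 (printed 193.4072) ✓

r = 23, L = 173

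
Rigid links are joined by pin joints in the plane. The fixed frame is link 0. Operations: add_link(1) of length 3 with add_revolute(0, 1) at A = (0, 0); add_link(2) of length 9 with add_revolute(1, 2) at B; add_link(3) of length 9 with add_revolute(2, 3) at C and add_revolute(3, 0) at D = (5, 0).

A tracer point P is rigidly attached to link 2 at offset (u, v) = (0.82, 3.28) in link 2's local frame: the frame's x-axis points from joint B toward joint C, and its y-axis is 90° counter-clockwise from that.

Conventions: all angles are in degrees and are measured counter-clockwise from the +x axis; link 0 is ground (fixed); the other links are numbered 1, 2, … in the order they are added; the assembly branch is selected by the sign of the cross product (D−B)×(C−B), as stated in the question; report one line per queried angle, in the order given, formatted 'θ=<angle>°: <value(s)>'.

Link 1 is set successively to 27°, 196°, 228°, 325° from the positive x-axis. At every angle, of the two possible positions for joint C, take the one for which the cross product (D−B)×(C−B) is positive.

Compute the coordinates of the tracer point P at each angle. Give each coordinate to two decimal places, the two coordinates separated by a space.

A=(0,0), D=(5.00,0)
θ=27°: B = A + 3.00·(cos27°, sin27°) = (2.6730, 1.3620)
θ=27°: |BD| = 2.6963
θ=27°: circle(B,9.00) ∩ circle(D,9.00): a=1.3481, h=8.8985
θ=27°:   candidates: C₊=(8.3314,8.3607) cross=23.993; C₋=(-0.6584,-6.9987) cross=-23.993
θ=27°:   branch + wants cross > 0 → take C=(8.3314,8.3607) (cross=23.993)
θ=27°: ex = (C−B)/|BC| = (0.6287,0.7776); ey = (-0.7776,0.6287)
θ=27°: P = B + 0.82·ex + 3.28·ey = (0.6379,4.0618)
θ=196°: B = A + 3.00·(cos196°, sin196°) = (-2.8838, -0.8269)
θ=196°: |BD| = 7.9270
θ=196°: circle(B,9.00) ∩ circle(D,9.00): a=3.9635, h=8.0803
θ=196°:   candidates: C₊=(0.2152,7.6227) cross=64.052; C₋=(1.9010,-8.4496) cross=-64.052
θ=196°:   branch + wants cross > 0 → take C=(0.2152,7.6227) (cross=64.052)
θ=196°: ex = (C−B)/|BC| = (0.3443,0.9388); ey = (-0.9388,0.3443)
θ=196°: P = B + 0.82·ex + 3.28·ey = (-5.6809,1.0724)
θ=228°: B = A + 3.00·(cos228°, sin228°) = (-2.0074, -2.2294)
θ=228°: |BD| = 7.3535
θ=228°: circle(B,9.00) ∩ circle(D,9.00): a=3.6767, h=8.2147
θ=228°:   candidates: C₊=(-0.9942,6.7134) cross=60.407; C₋=(3.9868,-8.9428) cross=-60.407
θ=228°:   branch + wants cross > 0 → take C=(-0.9942,6.7134) (cross=60.407)
θ=228°: ex = (C−B)/|BC| = (0.1126,0.9936); ey = (-0.9936,0.1126)
θ=228°: P = B + 0.82·ex + 3.28·ey = (-5.1742,-1.0454)
θ=325°: B = A + 3.00·(cos325°, sin325°) = (2.4575, -1.7207)
θ=325°: |BD| = 3.0701
θ=325°: circle(B,9.00) ∩ circle(D,9.00): a=1.5350, h=8.8681
θ=325°:   candidates: C₊=(-1.2417,6.4839) cross=27.226; C₋=(8.6992,-8.2046) cross=-27.226
θ=325°:   branch + wants cross > 0 → take C=(-1.2417,6.4839) (cross=27.226)
θ=325°: ex = (C−B)/|BC| = (-0.4110,0.9116); ey = (-0.9116,-0.4110)
θ=325°: P = B + 0.82·ex + 3.28·ey = (-0.8697,-2.3213)

θ=27°: 0.64 4.06
θ=196°: -5.68 1.07
θ=228°: -5.17 -1.05
θ=325°: -0.87 -2.32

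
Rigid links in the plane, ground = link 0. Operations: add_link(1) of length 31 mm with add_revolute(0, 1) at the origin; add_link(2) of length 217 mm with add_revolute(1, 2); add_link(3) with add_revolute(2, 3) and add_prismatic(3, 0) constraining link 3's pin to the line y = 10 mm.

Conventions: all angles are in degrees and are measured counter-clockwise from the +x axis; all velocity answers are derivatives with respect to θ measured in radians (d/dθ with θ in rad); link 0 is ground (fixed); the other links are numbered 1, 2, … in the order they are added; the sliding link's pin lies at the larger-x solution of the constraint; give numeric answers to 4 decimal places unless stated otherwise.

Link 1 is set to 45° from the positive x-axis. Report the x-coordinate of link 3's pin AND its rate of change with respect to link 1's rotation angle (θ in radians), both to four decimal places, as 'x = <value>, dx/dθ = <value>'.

geometry: r = 31 mm, L = 217 mm, e = 10 mm
crank pin P = (r cos θ, r sin θ) = (21.920310, 21.920310)
h = r sin θ − e = 21.920310 − 10 = 11.920310
x = r cos θ + √(L² − h²) = 21.920310 + 216.672348 = 238.592658
dx/dθ = −r sin θ − h·r cos θ/√(L² − h²) (θ in radians; h = 11.920310) = -23.126264

x = 238.5927, dx/dθ = -23.1263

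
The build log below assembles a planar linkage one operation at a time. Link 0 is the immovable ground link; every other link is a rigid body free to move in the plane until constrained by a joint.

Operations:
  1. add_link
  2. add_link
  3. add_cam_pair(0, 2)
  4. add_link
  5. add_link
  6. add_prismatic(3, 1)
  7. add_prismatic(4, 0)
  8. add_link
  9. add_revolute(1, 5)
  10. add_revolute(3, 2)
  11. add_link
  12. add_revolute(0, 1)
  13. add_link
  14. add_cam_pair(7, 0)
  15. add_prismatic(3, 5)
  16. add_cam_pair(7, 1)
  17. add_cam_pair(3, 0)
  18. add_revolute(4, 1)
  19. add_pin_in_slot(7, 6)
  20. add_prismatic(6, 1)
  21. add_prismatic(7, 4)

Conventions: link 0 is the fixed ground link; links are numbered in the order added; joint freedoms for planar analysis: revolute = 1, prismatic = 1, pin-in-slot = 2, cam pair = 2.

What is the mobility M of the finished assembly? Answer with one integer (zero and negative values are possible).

L=1 J1=0 J2=0
add link → L=2 J1=0 J2=0
add link → L=3 J1=0 J2=0
C@0,2 dof=2 J2 → L=3 J1=0 J2=1
add link → L=4 J1=0 J2=1
add link → L=5 J1=0 J2=1
P@3,1 dof=1 J1 → L=5 J1=1 J2=1
P@4,0 dof=1 J1 → L=5 J1=2 J2=1
add link → L=6 J1=2 J2=1
R@1,5 dof=1 J1 → L=6 J1=3 J2=1
R@3,2 dof=1 J1 → L=6 J1=4 J2=1
add link → L=7 J1=4 J2=1
R@0,1 dof=1 J1 → L=7 J1=5 J2=1
add link → L=8 J1=5 J2=1
C@7,0 dof=2 J2 → L=8 J1=5 J2=2
P@3,5 dof=1 J1 → L=8 J1=6 J2=2
C@7,1 dof=2 J2 → L=8 J1=6 J2=3
C@3,0 dof=2 J2 → L=8 J1=6 J2=4
R@4,1 dof=1 J1 → L=8 J1=7 J2=4
PS@7,6 dof=2 J2 → L=8 J1=7 J2=5
P@6,1 dof=1 J1 → L=8 J1=8 J2=5
P@7,4 dof=1 J1 → L=8 J1=9 J2=5
M=3(L−1)−2J1−J2=3·7−2·9−5=-2

M = -2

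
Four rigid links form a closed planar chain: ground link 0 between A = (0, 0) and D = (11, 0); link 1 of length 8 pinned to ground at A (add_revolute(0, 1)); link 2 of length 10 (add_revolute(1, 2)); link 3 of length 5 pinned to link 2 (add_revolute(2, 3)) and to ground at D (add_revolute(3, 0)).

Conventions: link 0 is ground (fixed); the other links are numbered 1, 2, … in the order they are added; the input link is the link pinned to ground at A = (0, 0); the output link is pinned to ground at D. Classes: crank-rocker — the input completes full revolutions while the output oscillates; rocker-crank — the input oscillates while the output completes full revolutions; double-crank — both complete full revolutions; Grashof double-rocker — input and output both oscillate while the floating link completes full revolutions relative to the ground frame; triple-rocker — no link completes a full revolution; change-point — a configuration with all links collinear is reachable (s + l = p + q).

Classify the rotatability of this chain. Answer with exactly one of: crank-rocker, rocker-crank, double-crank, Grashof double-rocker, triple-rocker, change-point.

lengths: ground=11, input=8, coupler=10, output=5
sorted: s=5 (shortest), l=11 (longest), p+q=18
s + l = 16 vs p + q = 18
s + l < p + q (Grashof) with shortest = output link → rocker-crank

rocker-crank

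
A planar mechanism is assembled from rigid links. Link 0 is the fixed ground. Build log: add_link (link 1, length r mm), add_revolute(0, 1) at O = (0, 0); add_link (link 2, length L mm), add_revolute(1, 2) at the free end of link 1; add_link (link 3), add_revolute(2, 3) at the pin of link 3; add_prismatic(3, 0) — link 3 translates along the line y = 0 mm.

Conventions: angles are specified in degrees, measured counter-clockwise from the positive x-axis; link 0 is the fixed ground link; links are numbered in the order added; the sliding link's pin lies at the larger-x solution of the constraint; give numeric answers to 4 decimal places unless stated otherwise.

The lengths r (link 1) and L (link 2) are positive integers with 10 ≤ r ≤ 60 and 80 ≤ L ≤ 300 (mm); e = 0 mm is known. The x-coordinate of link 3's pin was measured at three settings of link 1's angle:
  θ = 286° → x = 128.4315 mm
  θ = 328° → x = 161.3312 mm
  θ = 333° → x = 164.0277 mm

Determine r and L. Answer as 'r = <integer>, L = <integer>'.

constraint per measurement: (x − r cos θ)² + (r sin θ − e)² = L²
subtracting the θ₁ and θ₂ equations cancels the r² and L² terms:
r = (x₁² − x₂²) / (2[(x₁cos θ₁ + e sin θ₁) − (x₂cos θ₂ + e sin θ₂)]) = 47.0000 → r = 47
L² = (x₁ − r cos θ₁)² + (r sin θ₁ − e)² = 15376.0014 → L = 124.0000 → L = 124
check at θ₃=333°: x = 164.0277 (printed 164.0277) ✓

r = 47, L = 124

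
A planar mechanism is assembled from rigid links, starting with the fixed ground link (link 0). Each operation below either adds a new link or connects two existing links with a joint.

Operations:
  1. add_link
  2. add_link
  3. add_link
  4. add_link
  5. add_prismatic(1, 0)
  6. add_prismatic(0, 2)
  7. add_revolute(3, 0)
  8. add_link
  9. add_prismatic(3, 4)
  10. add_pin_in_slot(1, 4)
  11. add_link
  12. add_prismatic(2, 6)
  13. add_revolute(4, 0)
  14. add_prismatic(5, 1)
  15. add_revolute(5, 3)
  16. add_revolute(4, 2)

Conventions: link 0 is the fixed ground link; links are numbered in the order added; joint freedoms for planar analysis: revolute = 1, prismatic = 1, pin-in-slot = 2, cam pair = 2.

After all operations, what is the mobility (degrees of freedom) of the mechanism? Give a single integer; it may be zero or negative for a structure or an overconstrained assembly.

ground; <1,0,0>
#1 <2,0,0>
#2 <3,0,0>
#3 <4,0,0>
#4 <5,0,0>
P:1↔0 J1 <5,1,0>
P:0↔2 J1 <5,2,0>
R:3↔0 J1 <5,3,0>
#5 <6,3,0>
P:3↔4 J1 <6,4,0>
PS:1↔4 J2 <6,4,1>
#6 <7,4,1>
P:2↔6 J1 <7,5,1>
R:4↔0 J1 <7,6,1>
P:5↔1 J1 <7,7,1>
R:5↔3 J1 <7,8,1>
R:4↔2 J1 <7,9,1>
3×6 − 2×9 − 1×1 = -1

M = -1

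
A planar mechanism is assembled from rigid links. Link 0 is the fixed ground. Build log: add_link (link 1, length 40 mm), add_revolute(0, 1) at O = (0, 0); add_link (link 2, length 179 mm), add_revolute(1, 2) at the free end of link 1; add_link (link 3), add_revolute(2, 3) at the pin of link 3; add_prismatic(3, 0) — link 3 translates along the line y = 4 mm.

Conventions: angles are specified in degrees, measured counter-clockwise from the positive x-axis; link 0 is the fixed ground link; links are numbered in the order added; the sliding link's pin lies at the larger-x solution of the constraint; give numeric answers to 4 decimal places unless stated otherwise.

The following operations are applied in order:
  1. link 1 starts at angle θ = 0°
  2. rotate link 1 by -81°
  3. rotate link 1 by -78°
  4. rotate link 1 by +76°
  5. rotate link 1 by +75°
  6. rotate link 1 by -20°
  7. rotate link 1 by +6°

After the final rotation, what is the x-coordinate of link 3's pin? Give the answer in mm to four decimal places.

geometry: r = 40 mm, L = 179 mm, e = 4 mm; θ starts at 0°
rotate link 1 by -81°: θ ← 0° -81° = -81°
rotate link 1 by -78°: θ ← -81° -78° = -159°
rotate link 1 by +76°: θ ← -159° +76° = -83°
rotate link 1 by +75°: θ ← -83° +75° = -8°
rotate link 1 by -20°: θ ← -8° -20° = -28°
rotate link 1 by +6°: θ ← -28° +6° = -22°
crank pin P = (r cos θ, r sin θ) = (37.087354, -14.984264)
h = r sin θ − e = -14.984264 − 4 = -18.984264
x = r cos θ + √(L² − h²) = 37.087354 + 177.990443 = 215.077797

215.0778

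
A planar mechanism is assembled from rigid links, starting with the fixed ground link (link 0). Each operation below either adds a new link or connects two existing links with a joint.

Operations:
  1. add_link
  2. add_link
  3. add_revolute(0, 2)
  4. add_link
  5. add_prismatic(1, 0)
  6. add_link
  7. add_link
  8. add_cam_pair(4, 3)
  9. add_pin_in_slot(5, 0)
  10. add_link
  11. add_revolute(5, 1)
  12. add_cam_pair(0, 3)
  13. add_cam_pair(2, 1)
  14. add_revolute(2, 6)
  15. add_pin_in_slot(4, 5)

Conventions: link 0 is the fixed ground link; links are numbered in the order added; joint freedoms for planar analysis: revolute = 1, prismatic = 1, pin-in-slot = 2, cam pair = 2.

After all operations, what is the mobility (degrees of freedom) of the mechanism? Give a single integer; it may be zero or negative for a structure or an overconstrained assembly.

ground; <1,0,0>
#1 <2,0,0>
#2 <3,0,0>
R:0↔2 J1 <3,1,0>
#3 <4,1,0>
P:1↔0 J1 <4,2,0>
#4 <5,2,0>
#5 <6,2,0>
C:4↔3 J2 <6,2,1>
PS:5↔0 J2 <6,2,2>
#6 <7,2,2>
R:5↔1 J1 <7,3,2>
C:0↔3 J2 <7,3,3>
C:2↔1 J2 <7,3,4>
R:2↔6 J1 <7,4,4>
PS:4↔5 J2 <7,4,5>
3×6 − 2×4 − 1×5 = 5

M = 5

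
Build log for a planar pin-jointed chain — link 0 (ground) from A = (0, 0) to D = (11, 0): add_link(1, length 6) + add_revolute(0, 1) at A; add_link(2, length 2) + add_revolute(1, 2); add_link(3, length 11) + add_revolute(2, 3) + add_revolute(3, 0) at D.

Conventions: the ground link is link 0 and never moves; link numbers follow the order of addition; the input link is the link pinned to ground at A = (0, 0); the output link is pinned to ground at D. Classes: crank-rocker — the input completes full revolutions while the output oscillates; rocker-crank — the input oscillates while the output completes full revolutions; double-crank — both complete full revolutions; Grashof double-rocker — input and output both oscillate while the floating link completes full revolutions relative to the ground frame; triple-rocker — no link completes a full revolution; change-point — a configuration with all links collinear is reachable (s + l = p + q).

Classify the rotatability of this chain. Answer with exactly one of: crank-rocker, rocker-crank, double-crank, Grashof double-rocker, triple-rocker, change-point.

lengths: ground=11, input=6, coupler=2, output=11
sorted: s=2 (shortest), l=11 (longest), p+q=17
s + l = 13 vs p + q = 17
s + l < p + q (Grashof) with shortest = coupler link → Grashof double-rocker

Grashof double-rocker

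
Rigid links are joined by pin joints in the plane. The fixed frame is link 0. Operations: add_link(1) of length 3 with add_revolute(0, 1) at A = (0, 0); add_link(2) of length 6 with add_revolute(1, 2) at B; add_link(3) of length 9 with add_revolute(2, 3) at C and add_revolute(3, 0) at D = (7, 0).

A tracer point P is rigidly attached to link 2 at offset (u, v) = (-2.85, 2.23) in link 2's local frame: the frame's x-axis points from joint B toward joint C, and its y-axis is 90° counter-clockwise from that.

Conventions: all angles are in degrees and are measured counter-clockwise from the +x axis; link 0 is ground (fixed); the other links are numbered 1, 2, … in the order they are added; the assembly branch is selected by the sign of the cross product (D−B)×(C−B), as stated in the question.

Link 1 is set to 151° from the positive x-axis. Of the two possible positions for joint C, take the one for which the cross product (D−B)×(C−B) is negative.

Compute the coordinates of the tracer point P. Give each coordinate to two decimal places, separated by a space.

A=(0,0), D=(7.00,0)
B = A + 3.00·(cos151°, sin151°) = (-2.6239, 1.4544)
|BD| = 9.7331
circle(B,6.00) ∩ circle(D,9.00): a=2.5549, h=5.4289
  candidates: C₊=(0.7136,6.4406) cross=52.840; C₋=(-0.9089,-4.2953) cross=-52.840
  branch - wants cross < 0 → take C=(-0.9089,-4.2953) (cross=-52.840)
ex = (C−B)/|BC| = (0.2858,-0.9583); ey = (0.9583,0.2858)
P = B + -2.85·ex + 2.23·ey = (-1.3015,4.8229)

-1.30 4.82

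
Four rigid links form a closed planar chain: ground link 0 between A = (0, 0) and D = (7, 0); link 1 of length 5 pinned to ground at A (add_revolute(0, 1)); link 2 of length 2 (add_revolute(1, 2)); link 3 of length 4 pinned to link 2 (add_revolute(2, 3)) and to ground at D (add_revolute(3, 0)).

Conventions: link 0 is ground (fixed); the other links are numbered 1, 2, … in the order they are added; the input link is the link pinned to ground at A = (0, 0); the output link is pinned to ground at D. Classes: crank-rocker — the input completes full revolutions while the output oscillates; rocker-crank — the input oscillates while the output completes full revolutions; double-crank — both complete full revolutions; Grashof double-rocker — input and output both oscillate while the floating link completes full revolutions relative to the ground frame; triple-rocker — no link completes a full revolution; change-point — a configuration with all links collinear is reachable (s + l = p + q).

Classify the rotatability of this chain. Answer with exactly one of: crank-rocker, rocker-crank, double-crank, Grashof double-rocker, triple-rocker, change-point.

lengths: ground=7, input=5, coupler=2, output=4
sorted: s=2 (shortest), l=7 (longest), p+q=9
s + l = 9 vs p + q = 9
s + l = p + q → change-point (collinear configuration reachable)

change-point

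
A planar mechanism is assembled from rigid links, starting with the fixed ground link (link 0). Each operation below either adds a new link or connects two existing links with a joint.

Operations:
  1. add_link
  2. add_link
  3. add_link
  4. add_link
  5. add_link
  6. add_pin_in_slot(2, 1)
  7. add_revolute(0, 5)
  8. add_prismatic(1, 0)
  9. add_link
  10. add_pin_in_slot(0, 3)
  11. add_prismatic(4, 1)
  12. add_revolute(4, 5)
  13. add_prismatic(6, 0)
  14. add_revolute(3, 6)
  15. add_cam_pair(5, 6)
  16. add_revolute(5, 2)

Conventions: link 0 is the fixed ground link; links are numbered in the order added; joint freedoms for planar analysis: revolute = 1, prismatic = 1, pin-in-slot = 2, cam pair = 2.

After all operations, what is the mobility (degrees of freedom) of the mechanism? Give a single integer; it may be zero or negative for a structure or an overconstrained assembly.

ground; <1,0,0>
#1 <2,0,0>
#2 <3,0,0>
#3 <4,0,0>
#4 <5,0,0>
#5 <6,0,0>
PS:2↔1 J2 <6,0,1>
R:0↔5 J1 <6,1,1>
P:1↔0 J1 <6,2,1>
#6 <7,2,1>
PS:0↔3 J2 <7,2,2>
P:4↔1 J1 <7,3,2>
R:4↔5 J1 <7,4,2>
P:6↔0 J1 <7,5,2>
R:3↔6 J1 <7,6,2>
C:5↔6 J2 <7,6,3>
R:5↔2 J1 <7,7,3>
3×6 − 2×7 − 1×3 = 1

M = 1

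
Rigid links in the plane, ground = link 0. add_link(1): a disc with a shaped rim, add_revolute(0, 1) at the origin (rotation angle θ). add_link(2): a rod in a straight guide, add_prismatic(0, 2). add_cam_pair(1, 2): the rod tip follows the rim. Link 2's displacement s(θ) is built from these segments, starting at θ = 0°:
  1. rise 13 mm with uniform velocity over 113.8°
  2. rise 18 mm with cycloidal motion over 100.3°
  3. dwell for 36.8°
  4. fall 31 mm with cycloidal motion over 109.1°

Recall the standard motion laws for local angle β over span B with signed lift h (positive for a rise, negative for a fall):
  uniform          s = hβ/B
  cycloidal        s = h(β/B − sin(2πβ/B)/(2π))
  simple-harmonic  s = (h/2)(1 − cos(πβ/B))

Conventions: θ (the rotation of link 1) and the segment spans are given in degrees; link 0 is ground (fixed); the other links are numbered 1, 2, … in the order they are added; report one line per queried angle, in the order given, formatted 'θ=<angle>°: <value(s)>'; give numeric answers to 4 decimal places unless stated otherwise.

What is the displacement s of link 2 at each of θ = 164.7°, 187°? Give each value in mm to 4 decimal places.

segment 1 (0° to 113.8°, uniform, h = 13) is passed completely: s = 0.0000 + (13) = 13.0000
θ = 164.7° falls in segment 2 (113.8° to 214.1°, cycloidal, h = 18): β = 164.7 − 113.8 = 50.9°, B = 100.3°; Δs = 18·(0.5075 − sin(2π·0.5075)/(2π)) = 9.2691; s = 13.0000 + 9.2691 = 22.2691
θ = 187° falls in segment 2 (113.8° to 214.1°, cycloidal, h = 18): β = 187 − 113.8 = 73.2°, B = 100.3°; Δs = 18·(0.7298 − sin(2π·0.7298)/(2π)) = 15.9784; s = 13.0000 + 15.9784 = 28.9784

θ=164.7°: 22.2691
θ=187°: 28.9784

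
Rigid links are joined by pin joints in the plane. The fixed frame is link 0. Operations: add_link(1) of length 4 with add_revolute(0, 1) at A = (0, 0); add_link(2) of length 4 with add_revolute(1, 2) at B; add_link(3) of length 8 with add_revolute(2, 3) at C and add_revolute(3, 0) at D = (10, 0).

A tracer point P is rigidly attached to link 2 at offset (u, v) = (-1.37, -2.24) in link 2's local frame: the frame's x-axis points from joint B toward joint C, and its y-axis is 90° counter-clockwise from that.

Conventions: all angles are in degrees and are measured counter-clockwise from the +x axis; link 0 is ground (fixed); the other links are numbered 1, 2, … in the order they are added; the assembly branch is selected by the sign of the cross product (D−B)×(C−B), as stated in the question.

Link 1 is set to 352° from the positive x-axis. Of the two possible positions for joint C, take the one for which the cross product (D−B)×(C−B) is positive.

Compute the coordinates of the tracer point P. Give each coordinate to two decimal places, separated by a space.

A=(0,0), D=(10.00,0)
B = A + 4.00·(cos352°, sin352°) = (3.9611, -0.5567)
|BD| = 6.0645
circle(B,4.00) ∩ circle(D,8.00): a=-0.9252, h=3.8915
  candidates: C₊=(2.6826,3.2335) cross=23.600; C₋=(3.3970,-4.5167) cross=-23.600
  branch + wants cross > 0 → take C=(2.6826,3.2335) (cross=23.600)
ex = (C−B)/|BC| = (-0.3196,0.9475); ey = (-0.9475,-0.3196)
P = B + -1.37·ex + -2.24·ey = (6.5215,-1.1389)

6.52 -1.14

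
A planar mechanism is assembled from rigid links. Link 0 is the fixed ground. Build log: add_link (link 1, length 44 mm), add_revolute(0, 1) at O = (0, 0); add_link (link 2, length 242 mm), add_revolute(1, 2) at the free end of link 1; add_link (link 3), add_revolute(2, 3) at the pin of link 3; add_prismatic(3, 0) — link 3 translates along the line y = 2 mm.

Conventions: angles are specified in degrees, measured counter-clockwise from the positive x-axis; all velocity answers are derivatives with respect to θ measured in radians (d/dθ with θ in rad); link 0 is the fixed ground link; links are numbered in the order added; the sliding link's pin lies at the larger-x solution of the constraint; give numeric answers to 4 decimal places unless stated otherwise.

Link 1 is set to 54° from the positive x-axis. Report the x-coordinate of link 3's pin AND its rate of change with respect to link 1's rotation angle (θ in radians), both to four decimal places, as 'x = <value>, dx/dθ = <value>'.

geometry: r = 44 mm, L = 242 mm, e = 2 mm
crank pin P = (r cos θ, r sin θ) = (25.862551, 35.596748)
h = r sin θ − e = 35.596748 − 2 = 33.596748
x = r cos θ + √(L² − h²) = 25.862551 + 239.656543 = 265.519094
dx/dθ = −r sin θ − h·r cos θ/√(L² − h²) (θ in radians; h = 33.596748) = -39.222343

x = 265.5191, dx/dθ = -39.2223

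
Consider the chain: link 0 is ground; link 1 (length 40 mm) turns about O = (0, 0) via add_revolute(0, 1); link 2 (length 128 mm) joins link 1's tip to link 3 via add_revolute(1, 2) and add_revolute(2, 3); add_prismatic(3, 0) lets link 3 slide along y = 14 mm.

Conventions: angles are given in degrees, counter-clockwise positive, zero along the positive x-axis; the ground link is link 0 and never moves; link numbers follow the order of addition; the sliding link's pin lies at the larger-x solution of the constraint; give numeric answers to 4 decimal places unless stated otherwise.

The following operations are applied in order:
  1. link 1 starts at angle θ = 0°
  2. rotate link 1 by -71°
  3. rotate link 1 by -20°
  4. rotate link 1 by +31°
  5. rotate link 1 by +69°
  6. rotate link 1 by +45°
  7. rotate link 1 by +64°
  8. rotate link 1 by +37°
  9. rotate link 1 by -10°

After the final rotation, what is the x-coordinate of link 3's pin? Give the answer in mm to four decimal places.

geometry: r = 40 mm, L = 128 mm, e = 14 mm; θ starts at 0°
rotate link 1 by -71°: θ ← 0° -71° = -71°
rotate link 1 by -20°: θ ← -71° -20° = -91°
rotate link 1 by +31°: θ ← -91° +31° = -60°
rotate link 1 by +69°: θ ← -60° +69° = 9°
rotate link 1 by +45°: θ ← 9° +45° = 54°
rotate link 1 by +64°: θ ← 54° +64° = 118°
rotate link 1 by +37°: θ ← 118° +37° = 155°
rotate link 1 by -10°: θ ← 155° -10° = 145°
crank pin P = (r cos θ, r sin θ) = (-32.766082, 22.943057)
h = r sin θ − e = 22.943057 − 14 = 8.943057
x = r cos θ + √(L² − h²) = -32.766082 + 127.687203 = 94.921121

94.9211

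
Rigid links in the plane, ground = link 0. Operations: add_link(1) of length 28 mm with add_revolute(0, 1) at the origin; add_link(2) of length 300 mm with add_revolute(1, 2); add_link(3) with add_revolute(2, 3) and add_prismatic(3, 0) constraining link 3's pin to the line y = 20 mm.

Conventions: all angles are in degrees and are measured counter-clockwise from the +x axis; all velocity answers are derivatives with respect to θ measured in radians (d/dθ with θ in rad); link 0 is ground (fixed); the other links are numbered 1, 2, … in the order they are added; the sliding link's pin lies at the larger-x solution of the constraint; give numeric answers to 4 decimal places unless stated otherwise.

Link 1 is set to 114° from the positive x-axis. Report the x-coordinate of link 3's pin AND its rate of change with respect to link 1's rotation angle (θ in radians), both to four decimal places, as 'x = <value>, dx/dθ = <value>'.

geometry: r = 28 mm, L = 300 mm, e = 20 mm
crank pin P = (r cos θ, r sin θ) = (-11.388626, 25.579273)
h = r sin θ − e = 25.579273 − 20 = 5.579273
x = r cos θ + √(L² − h²) = -11.388626 + 299.948115 = 288.559489
dx/dθ = −r sin θ − h·r cos θ/√(L² − h²) (θ in radians; h = 5.579273) = -25.367435

x = 288.5595, dx/dθ = -25.3674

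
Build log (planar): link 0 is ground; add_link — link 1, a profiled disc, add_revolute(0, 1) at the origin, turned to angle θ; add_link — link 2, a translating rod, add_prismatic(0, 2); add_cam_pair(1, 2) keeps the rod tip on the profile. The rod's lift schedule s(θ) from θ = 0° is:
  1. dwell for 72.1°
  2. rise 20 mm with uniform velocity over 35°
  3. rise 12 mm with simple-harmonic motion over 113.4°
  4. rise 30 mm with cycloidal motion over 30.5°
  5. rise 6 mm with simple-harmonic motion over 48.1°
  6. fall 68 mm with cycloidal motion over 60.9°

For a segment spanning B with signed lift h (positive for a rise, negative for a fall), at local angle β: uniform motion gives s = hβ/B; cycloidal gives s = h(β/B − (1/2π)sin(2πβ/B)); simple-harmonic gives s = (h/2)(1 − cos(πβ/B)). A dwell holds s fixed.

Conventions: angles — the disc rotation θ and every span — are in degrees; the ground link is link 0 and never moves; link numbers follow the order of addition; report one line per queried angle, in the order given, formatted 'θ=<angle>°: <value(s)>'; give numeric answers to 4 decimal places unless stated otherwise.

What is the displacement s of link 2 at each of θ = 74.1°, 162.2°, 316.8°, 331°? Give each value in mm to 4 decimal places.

seg 1 [0°–72.1°] dwell: s stays 0.0000
seg 2 [72.1°–107.1°] uniform, h=20: θ=74.1° here. β=2, B=35. 20·2/35 = 1.1429 → s = 1.1429
seg 2 [72.1°–107.1°] uniform, h=20: full span → s += 20 → s = 20.0000
seg 3 [107.1°–220.5°] simple-harmonic, h=12: θ=162.2° here. β=55.1, B=113.4. 12/2·(1 − cos(π·0.4859)) = 5.7341 → s = 25.7341
seg 3 [107.1°–220.5°] simple-harmonic, h=12: full span → s += 12 → s = 32.0000
seg 4 [220.5°–251°] cycloidal, h=30: full span → s += 30 → s = 62.0000
seg 5 [251°–299.1°] simple-harmonic, h=6: full span → s += 6 → s = 68.0000
seg 6 [299.1°–360°] cycloidal, h=-68: θ=316.8° here. β=17.7, B=60.9. -68·(0.2906 − sin(2π·0.2906)/(2π)) = -9.2919 → s = 58.7081
seg 6 [299.1°–360°] cycloidal, h=-68: θ=331° here. β=31.9, B=60.9. -68·(0.5238 − sin(2π·0.5238)/(2π)) = -37.2321 → s = 30.7679

θ=74.1°: 1.1429
θ=162.2°: 25.7341
θ=316.8°: 58.7081
θ=331°: 30.7679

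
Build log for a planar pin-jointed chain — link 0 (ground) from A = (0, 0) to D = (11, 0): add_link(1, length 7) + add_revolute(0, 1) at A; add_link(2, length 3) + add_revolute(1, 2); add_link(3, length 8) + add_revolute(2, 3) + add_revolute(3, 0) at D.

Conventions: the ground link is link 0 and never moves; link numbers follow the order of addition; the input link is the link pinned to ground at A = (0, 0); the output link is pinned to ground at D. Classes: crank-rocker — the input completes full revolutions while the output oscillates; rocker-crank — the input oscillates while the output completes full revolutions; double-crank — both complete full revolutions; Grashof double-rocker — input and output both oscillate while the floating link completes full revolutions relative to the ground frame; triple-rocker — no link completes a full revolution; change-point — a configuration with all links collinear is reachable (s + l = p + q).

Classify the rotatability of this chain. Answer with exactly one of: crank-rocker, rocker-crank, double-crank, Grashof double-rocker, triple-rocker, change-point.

lengths: ground=11, input=7, coupler=3, output=8
sorted: s=3 (shortest), l=11 (longest), p+q=15
s + l = 14 vs p + q = 15
s + l < p + q (Grashof) with shortest = coupler link → Grashof double-rocker

Grashof double-rocker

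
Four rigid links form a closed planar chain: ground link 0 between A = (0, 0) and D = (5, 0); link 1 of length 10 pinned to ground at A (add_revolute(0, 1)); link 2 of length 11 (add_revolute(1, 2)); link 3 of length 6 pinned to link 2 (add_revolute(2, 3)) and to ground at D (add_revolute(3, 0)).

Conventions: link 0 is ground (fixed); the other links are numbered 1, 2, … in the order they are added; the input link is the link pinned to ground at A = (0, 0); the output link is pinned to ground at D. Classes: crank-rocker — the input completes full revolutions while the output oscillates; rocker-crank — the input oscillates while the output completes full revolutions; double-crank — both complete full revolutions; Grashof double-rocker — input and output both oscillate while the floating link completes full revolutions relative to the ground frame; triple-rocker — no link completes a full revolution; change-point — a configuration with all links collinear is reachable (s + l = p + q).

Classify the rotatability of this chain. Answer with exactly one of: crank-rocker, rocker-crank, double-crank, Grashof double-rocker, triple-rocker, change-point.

lengths: ground=5, input=10, coupler=11, output=6
sorted: s=5 (shortest), l=11 (longest), p+q=16
s + l = 16 vs p + q = 16
s + l = p + q → change-point (collinear configuration reachable)

change-point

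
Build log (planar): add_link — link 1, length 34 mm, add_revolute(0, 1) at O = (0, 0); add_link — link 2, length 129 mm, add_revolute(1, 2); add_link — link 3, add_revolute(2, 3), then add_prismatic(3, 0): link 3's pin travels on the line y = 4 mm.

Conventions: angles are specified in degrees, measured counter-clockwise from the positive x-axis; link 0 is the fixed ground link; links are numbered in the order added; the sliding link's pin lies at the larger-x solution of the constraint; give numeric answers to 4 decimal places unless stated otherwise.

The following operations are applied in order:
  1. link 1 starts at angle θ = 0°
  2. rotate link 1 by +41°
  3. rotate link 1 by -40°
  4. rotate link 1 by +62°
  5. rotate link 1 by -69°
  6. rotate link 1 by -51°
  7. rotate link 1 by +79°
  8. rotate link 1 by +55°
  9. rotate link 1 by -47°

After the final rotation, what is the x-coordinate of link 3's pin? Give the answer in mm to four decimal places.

geometry: r = 34 mm, L = 129 mm, e = 4 mm; θ starts at 0°
rotate link 1 by +41°: θ ← 0° +41° = 41°
rotate link 1 by -40°: θ ← 41° -40° = 1°
rotate link 1 by +62°: θ ← 1° +62° = 63°
rotate link 1 by -69°: θ ← 63° -69° = -6°
rotate link 1 by -51°: θ ← -6° -51° = -57°
rotate link 1 by +79°: θ ← -57° +79° = 22°
rotate link 1 by +55°: θ ← 22° +55° = 77°
rotate link 1 by -47°: θ ← 77° -47° = 30°
crank pin P = (r cos θ, r sin θ) = (29.444864, 17.000000)
h = r sin θ − e = 17.000000 − 4 = 13.000000
x = r cos θ + √(L² − h²) = 29.444864 + 128.343290 = 157.788153

157.7882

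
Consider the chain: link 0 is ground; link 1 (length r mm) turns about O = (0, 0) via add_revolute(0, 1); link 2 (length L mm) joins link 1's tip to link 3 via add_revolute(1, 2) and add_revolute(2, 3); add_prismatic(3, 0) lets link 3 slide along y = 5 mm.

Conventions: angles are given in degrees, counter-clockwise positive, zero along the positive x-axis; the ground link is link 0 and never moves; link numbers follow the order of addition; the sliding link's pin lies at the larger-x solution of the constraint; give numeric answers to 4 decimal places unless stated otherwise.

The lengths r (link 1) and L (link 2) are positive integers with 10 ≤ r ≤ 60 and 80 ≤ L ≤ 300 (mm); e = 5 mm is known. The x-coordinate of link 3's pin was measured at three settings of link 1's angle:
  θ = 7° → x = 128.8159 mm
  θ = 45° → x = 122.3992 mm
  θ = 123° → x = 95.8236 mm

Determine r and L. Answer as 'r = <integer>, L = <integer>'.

constraint per measurement: (x − r cos θ)² + (r sin θ − e)² = L²
subtracting the θ₁ and θ₂ equations cancels the r² and L² terms:
r = (x₁² − x₂²) / (2[(x₁cos θ₁ + e sin θ₁) − (x₂cos θ₂ + e sin θ₂)]) = 21.0000 → r = 21
L² = (x₁ − r cos θ₁)² + (r sin θ₁ − e)² = 11664.0030 → L = 108.0000 → L = 108
check at θ₃=123°: x = 95.8236 (printed 95.8236) ✓

r = 21, L = 108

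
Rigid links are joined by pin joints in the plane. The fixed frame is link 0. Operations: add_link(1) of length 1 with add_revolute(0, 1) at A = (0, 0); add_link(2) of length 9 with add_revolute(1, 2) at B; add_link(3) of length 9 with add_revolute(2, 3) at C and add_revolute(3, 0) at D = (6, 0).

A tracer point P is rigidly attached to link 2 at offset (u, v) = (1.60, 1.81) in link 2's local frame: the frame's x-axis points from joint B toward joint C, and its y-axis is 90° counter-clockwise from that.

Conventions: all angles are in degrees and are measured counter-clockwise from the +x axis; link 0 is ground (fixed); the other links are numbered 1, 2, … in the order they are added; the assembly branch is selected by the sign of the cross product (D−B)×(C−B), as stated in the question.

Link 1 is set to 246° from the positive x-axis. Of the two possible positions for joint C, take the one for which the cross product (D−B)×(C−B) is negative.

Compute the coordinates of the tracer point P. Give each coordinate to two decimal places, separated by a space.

A=(0,0), D=(6.00,0)
B = A + 1.00·(cos246°, sin246°) = (-0.4067, -0.9135)
|BD| = 6.4715
circle(B,9.00) ∩ circle(D,9.00): a=3.2358, h=8.3982
  candidates: C₊=(1.6111,7.8573) cross=54.349; C₋=(3.9822,-8.7709) cross=-54.349
  branch - wants cross < 0 → take C=(3.9822,-8.7709) (cross=-54.349)
ex = (C−B)/|BC| = (0.4877,-0.8730); ey = (0.8730,0.4877)
P = B + 1.60·ex + 1.81·ey = (1.9537,-1.4278)

1.95 -1.43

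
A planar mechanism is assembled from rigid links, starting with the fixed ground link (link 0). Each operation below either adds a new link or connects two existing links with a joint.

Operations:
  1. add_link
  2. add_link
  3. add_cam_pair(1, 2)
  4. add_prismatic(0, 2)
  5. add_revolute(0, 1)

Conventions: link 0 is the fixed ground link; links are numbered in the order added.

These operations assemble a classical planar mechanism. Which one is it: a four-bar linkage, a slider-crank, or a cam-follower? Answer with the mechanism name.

links: 3 (incl. ground); joints: 1 revolute, 1 prismatic, 1 higher (cam) pair, forming one closed loop
3 links, revolute + prismatic + higher pair in one loop → cam-follower

cam-follower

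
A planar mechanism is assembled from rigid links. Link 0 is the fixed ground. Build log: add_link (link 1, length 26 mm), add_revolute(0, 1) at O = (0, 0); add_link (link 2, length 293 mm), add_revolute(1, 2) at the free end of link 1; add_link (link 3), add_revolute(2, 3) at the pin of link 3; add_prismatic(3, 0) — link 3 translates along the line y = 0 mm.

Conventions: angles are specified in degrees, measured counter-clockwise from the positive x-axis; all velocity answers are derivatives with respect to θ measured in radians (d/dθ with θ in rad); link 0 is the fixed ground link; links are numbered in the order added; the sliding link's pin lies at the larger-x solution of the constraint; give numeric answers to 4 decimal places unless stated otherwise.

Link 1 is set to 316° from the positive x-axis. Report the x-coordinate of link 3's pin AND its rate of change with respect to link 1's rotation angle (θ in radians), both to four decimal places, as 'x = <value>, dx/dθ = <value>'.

geometry: r = 26 mm, L = 293 mm, e = 0 mm
crank pin P = (r cos θ, r sin θ) = (18.702835, -18.061118)
h = r sin θ − e = -18.061118 − 0 = -18.061118
x = r cos θ + √(L² − h²) = 18.702835 + 292.442808 = 311.145643
dx/dθ = −r sin θ − h·r cos θ/√(L² − h²) (θ in radians; h = -18.061118) = 19.216195

x = 311.1456, dx/dθ = 19.2162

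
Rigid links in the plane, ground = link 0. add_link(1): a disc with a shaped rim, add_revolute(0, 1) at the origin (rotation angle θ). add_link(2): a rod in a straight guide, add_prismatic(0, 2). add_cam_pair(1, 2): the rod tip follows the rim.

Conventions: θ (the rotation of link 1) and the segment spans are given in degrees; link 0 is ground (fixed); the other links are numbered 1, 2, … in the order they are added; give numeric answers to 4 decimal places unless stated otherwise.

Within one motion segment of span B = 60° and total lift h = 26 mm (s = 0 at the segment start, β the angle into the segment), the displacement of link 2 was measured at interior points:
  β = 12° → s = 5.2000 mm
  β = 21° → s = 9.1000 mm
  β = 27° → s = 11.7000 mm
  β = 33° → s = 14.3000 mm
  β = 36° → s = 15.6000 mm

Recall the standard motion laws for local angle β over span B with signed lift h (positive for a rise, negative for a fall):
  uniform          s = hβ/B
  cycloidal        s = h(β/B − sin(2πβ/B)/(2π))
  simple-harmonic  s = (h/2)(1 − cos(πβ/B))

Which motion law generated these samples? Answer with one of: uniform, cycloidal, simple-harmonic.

candidates at β/B = r: uniform s = h·r (linear in β); cycloidal s = h·(r − sin(2πr)/(2π)); simple-harmonic s = (h/2)(1 − cos(πr))
β=12°: printed 5.2000 | uniform 5.2000, cycloidal 1.2645, simple-harmonic 2.4828
β=21°: printed 9.1000 | uniform 9.1000, cycloidal 5.7523, simple-harmonic 7.0981
β=27°: printed 11.7000 | uniform 11.7000, cycloidal 10.4213, simple-harmonic 10.9664
β=33°: printed 14.3000 | uniform 14.3000, cycloidal 15.5787, simple-harmonic 15.0336
β=36°: printed 15.6000 | uniform 15.6000, cycloidal 18.0323, simple-harmonic 17.0172
only one law matches every sample → uniform

uniform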